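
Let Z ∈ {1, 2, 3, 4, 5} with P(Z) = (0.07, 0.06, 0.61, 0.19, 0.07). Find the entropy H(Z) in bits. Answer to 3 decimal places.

1.671 bits

H(Z) = −Σ p·log₂ p.
  −(0.07)·log₂(0.07) = 0.2686
  −(0.06)·log₂(0.06) = 0.2435
  −(0.61)·log₂(0.61) = 0.4350
  −(0.19)·log₂(0.19) = 0.4552
  −(0.07)·log₂(0.07) = 0.2686
Sum: 0.2686 + 0.2435 + 0.4350 + 0.4552 + 0.2686 = 1.671 bits.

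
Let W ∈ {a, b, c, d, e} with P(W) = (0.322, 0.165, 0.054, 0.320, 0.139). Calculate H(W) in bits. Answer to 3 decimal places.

H(W) = −Σ p·log₂ p.
  −(0.322)·log₂(0.322) = 0.5264
  −(0.165)·log₂(0.165) = 0.4289
  −(0.054)·log₂(0.054) = 0.2274
  −(0.320)·log₂(0.320) = 0.5260
  −(0.139)·log₂(0.139) = 0.3957
Sum: 0.5264 + 0.4289 + 0.2274 + 0.5260 + 0.3957 = 2.104 bits.

2.104 bits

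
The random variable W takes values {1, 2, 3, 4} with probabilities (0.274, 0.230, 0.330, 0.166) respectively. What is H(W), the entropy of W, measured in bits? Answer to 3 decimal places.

1.957 bits

H(W) = −Σ p·log₂ p.
  −(0.274)·log₂(0.274) = 0.5118
  −(0.230)·log₂(0.230) = 0.4877
  −(0.330)·log₂(0.330) = 0.5278
  −(0.166)·log₂(0.166) = 0.4301
Sum: 0.5118 + 0.4877 + 0.5278 + 0.4301 = 1.957 bits.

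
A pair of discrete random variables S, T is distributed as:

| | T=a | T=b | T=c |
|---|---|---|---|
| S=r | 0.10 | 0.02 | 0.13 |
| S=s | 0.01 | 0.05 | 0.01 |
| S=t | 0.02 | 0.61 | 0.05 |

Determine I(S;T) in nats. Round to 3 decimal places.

0.293 nats

Marginals: p(S) = (0.2500, 0.0700, 0.6800), p(T) = (0.1300, 0.6800, 0.1900).
I(S;T) = H(S) + H(T) − H(S,T).
H(S) = 0.7950, H(T) = 0.8430, H(S,T) = 1.3452.
I(S;T) = 0.7950 + 0.8430 − 1.3452 = 0.293 nats.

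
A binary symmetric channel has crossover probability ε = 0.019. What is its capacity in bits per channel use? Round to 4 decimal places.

Binary symmetric channel: C = 1 − h₂(ε) where h₂ is the binary entropy function.
h₂(0.019) = −0.019·log₂0.019 − 0.981·log₂0.981 = 0.1358.
C = 1 − 0.1358 = 0.8642 bits per channel use.

0.8642 bits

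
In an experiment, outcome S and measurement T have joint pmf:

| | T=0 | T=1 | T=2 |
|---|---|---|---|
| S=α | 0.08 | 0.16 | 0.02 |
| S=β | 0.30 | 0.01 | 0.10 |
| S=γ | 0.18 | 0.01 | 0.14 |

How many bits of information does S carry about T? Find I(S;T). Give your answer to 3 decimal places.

Marginals: p(S) = (0.2600, 0.4100, 0.3300), p(T) = (0.5600, 0.1800, 0.2600).
I(S;T) = Σ p(x,y)·log₂[p(x,y)/(p(x)p(y))].
  (α,0): 0.08·log₂(0.5495) = -0.0691
  (α,1): 0.16·log₂(3.4188) = 0.2838
  (α,2): 0.02·log₂(0.2959) = -0.0351
  (β,0): 0.30·log₂(1.3066) = 0.1158
  (β,1): 0.01·log₂(0.1355) = -0.0288
  (β,2): 0.10·log₂(0.9381) = -0.0092
  (γ,0): 0.18·log₂(0.9740) = -0.0068
  (γ,1): 0.01·log₂(0.1684) = -0.0257
  (γ,2): 0.14·log₂(1.6317) = 0.0989
Sum = 0.324 bits.

0.324 bits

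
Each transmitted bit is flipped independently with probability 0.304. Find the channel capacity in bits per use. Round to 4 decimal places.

Binary symmetric channel: C = 1 − h₂(ε) where h₂ is the binary entropy function.
h₂(0.304) = −0.304·log₂0.304 − 0.696·log₂0.696 = 0.8861.
C = 1 − 0.8861 = 0.1139 bits per channel use.

0.1139 bits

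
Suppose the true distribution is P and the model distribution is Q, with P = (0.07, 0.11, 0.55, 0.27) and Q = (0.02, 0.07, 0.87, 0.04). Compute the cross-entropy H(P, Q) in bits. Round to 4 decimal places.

2.1814 bits

H(P,Q) = −Σ p·log₂ q.
  −0.07·log₂(0.02) = 0.39507
  −0.11·log₂(0.07) = 0.42202
  −0.55·log₂(0.87) = 0.11050
  −0.27·log₂(0.04) = 1.25384
H(P,Q) = 2.1814 bits.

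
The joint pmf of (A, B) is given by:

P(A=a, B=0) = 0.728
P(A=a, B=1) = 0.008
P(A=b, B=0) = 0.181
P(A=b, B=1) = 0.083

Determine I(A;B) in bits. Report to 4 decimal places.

0.1390 bits

Marginals: p(A) = (0.7360, 0.2640), p(B) = (0.9090, 0.0910).
I(A;B) = H(A) + H(B) − H(A,B).
H(A) = 0.8327, H(B) = 0.4398, H(A,B) = 1.1335.
I(A;B) = 0.8327 + 0.4398 − 1.1335 = 0.1390 bits.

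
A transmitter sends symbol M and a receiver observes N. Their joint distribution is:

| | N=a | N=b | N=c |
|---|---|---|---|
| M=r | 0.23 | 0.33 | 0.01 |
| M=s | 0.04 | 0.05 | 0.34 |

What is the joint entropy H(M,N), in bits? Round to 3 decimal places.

H(M,N) = −Σ p(x,y)·log₂ p(x,y) over all 6 cells.
  cell (r,a): −0.23·log₂0.23 = 0.4877
  cell (r,b): −0.33·log₂0.33 = 0.5278
  cell (r,c): −0.01·log₂0.01 = 0.0664
  cell (s,a): −0.04·log₂0.04 = 0.1858
  cell (s,b): −0.05·log₂0.05 = 0.2161
  cell (s,c): −0.34·log₂0.34 = 0.5292
Sum = 2.013 bits.

2.013 bits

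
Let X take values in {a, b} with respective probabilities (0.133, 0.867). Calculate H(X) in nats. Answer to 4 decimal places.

H(X) = −Σ p·ln p.
  −(0.133)·ln(0.133) = 0.26832
  −(0.867)·ln(0.867) = 0.12374
Sum: 0.26832 + 0.12374 = 0.3921 nats.

0.3921 nats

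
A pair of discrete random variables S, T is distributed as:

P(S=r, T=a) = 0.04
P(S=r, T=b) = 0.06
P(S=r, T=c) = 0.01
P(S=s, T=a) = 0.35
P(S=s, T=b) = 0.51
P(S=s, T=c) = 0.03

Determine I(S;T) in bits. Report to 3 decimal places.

0.005 bits

Marginals: p(S) = (0.1100, 0.8900), p(T) = (0.3900, 0.5700, 0.0400).
I(S;T) = Σ p(x,y)·log₂[p(x,y)/(p(x)p(y))].
  (r,a): 0.04·log₂(0.9324) = -0.0040
  (r,b): 0.06·log₂(0.9569) = -0.0038
  (r,c): 0.01·log₂(2.2727) = 0.0118
  (s,a): 0.35·log₂(1.0084) = 0.0042
  (s,b): 0.51·log₂(1.0053) = 0.0039
  (s,c): 0.03·log₂(0.8427) = -0.0074
Sum = 0.005 bits.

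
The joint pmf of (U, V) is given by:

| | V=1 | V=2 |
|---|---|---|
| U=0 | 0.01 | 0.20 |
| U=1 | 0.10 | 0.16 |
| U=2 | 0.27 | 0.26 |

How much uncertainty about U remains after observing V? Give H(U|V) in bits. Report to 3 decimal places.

Marginals: p(U) = (0.2100, 0.2600, 0.5300), p(V) = (0.3800, 0.6200).
H(U|V) = Σ p(V) · H(U|V=·).
  V=1: p=0.3800, H(U|V=1) = 0.9953
  V=2: p=0.6200, H(U|V=2) = 1.5566
Weighted sum = 1.343 bits.

1.343 bits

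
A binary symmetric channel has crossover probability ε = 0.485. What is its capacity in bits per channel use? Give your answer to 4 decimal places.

Binary symmetric channel: C = 1 − h₂(ε) where h₂ is the binary entropy function.
h₂(0.485) = −0.485·log₂0.485 − 0.515·log₂0.515 = 0.9994.
C = 1 − 0.9994 = 0.0006 bits per channel use.

0.0006 bits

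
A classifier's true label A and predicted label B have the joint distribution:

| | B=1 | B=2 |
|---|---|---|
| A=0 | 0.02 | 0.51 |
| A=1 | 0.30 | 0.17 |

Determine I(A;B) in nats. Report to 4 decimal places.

0.2341 nats

Marginals: p(A) = (0.5300, 0.4700), p(B) = (0.3200, 0.6800).
I(A;B) = H(A) + H(B) − H(A,B).
H(A) = 0.6913, H(B) = 0.6269, H(A,B) = 1.0841.
I(A;B) = 0.6913 + 0.6269 − 1.0841 = 0.2341 nats.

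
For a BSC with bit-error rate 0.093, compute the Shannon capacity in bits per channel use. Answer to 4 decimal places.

0.5536 bits

Binary symmetric channel: C = 1 − h₂(ε) where h₂ is the binary entropy function.
h₂(0.093) = −0.093·log₂0.093 − 0.907·log₂0.907 = 0.4464.
C = 1 − 0.4464 = 0.5536 bits per channel use.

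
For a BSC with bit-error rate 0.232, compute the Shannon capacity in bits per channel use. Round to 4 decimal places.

0.2185 bits

Binary symmetric channel: C = 1 − h₂(ε) where h₂ is the binary entropy function.
h₂(0.232) = −0.232·log₂0.232 − 0.768·log₂0.768 = 0.7815.
C = 1 − 0.7815 = 0.2185 bits per channel use.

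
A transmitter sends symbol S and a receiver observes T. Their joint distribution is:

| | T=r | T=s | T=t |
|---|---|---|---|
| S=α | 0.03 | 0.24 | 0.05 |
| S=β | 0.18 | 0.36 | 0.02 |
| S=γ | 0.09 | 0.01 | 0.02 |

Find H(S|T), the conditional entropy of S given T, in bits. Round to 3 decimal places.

Marginals: p(S) = (0.3200, 0.5600, 0.1200), p(T) = (0.3000, 0.6100, 0.0900).
H(S|T) = Σ p(T) · H(S|T=·).
  T=r: p=0.3000, H(S|T=r) = 1.2955
  T=s: p=0.6100, H(S|T=s) = 1.0757
  T=t: p=0.0900, H(S|T=t) = 1.4355
Weighted sum = 1.174 bits.

1.174 bits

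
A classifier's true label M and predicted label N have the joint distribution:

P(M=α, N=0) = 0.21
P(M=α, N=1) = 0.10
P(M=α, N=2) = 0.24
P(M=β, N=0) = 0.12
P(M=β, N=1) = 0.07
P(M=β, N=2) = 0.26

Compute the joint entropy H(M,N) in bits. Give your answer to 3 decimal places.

2.440 bits

H(M,N) = −Σ p(x,y)·log₂ p(x,y) over all 6 cells.
  cell (α,0): −0.21·log₂0.21 = 0.4728
  cell (α,1): −0.10·log₂0.10 = 0.3322
  cell (α,2): −0.24·log₂0.24 = 0.4941
  cell (β,0): −0.12·log₂0.12 = 0.3671
  cell (β,1): −0.07·log₂0.07 = 0.2686
  cell (β,2): −0.26·log₂0.26 = 0.5053
Sum = 2.440 bits.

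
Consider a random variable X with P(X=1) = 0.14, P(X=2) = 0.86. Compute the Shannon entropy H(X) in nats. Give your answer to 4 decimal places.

0.4050 nats

H(X) = −Σ p·ln p.
  −(0.14)·ln(0.14) = 0.27526
  −(0.86)·ln(0.86) = 0.12971
Sum: 0.27526 + 0.12971 = 0.4050 nats.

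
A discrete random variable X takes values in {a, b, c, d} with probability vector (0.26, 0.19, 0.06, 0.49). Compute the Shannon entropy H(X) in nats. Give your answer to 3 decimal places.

1.184 nats

H(X) = −Σ p·ln p.
  −(0.26)·ln(0.26) = 0.3502
  −(0.19)·ln(0.19) = 0.3155
  −(0.06)·ln(0.06) = 0.1688
  −(0.49)·ln(0.49) = 0.3495
Sum: 0.3502 + 0.3155 + 0.1688 + 0.3495 = 1.184 nats.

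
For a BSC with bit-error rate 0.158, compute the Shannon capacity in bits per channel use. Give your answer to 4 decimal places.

0.3705 bits

Binary symmetric channel: C = 1 − h₂(ε) where h₂ is the binary entropy function.
h₂(0.158) = −0.158·log₂0.158 − 0.842·log₂0.842 = 0.6295.
C = 1 − 0.6295 = 0.3705 bits per channel use.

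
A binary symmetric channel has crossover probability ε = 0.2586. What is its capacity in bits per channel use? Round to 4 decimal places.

0.1754 bits

Binary symmetric channel: C = 1 − h₂(ε) where h₂ is the binary entropy function.
h₂(0.2586) = −0.2586·log₂0.2586 − 0.7414·log₂0.7414 = 0.8246.
C = 1 − 0.8246 = 0.1754 bits per channel use.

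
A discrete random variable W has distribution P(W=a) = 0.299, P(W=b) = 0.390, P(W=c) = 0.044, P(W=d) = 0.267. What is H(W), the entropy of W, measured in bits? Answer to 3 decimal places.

H(W) = −Σ p·log₂ p.
  −(0.299)·log₂(0.299) = 0.5208
  −(0.390)·log₂(0.390) = 0.5298
  −(0.044)·log₂(0.044) = 0.1983
  −(0.267)·log₂(0.267) = 0.5087
Sum: 0.5208 + 0.5298 + 0.1983 + 0.5087 = 1.758 bits.

1.758 bits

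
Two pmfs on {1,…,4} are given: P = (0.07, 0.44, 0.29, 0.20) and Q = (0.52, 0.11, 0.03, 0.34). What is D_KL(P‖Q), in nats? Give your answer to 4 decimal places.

D(P‖Q) = Σ p·ln(p/q).
  0.07·ln(0.07/0.52) = -0.14037
  0.44·ln(0.44/0.11) = 0.60997
  0.29·ln(0.29/0.03) = 0.65792
  0.20·ln(0.20/0.34) = -0.10613
D(P‖Q) = 1.0214 nats.

1.0214 nats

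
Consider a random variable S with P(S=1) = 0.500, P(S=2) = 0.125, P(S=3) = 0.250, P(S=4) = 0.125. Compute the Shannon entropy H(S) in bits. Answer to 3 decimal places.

H(S) = −Σ p·log₂ p.
  −(0.500)·log₂(0.500) = 0.5000
  −(0.125)·log₂(0.125) = 0.3750
  −(0.250)·log₂(0.250) = 0.5000
  −(0.125)·log₂(0.125) = 0.3750
Sum: 0.5000 + 0.3750 + 0.5000 + 0.3750 = 1.750 bits.

1.750 bits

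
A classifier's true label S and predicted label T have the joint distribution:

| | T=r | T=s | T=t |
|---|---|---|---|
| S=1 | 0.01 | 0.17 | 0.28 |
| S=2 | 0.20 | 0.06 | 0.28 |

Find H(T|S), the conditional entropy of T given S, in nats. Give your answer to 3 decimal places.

Marginals: p(S) = (0.4600, 0.5400), p(T) = (0.2100, 0.2300, 0.5600).
H(T|S) = Σ p(S) · H(T|S=·).
  S=1: p=0.4600, H(T|S=1) = 0.7533
  S=2: p=0.5400, H(T|S=2) = 0.9526
Weighted sum = 0.861 nats.

0.861 nats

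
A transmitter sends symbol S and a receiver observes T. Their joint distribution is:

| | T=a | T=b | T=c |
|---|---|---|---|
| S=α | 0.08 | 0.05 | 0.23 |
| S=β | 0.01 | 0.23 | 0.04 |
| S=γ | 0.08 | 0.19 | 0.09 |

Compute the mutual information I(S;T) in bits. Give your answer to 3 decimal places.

0.258 bits

Marginals: p(S) = (0.3600, 0.2800, 0.3600), p(T) = (0.1700, 0.4700, 0.3600).
I(S;T) = H(S) + H(T) − H(S,T).
H(S) = 1.5755, H(T) = 1.4772, H(S,T) = 2.7945.
I(S;T) = 1.5755 + 1.4772 − 2.7945 = 0.258 bits.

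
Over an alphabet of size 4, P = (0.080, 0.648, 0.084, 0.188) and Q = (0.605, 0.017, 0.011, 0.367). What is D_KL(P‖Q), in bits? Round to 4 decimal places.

3.2350 bits

D(P‖Q) = Σ p·log₂(p/q).
  0.080·log₂(0.080/0.605) = -0.23351
  0.648·log₂(0.648/0.017) = 3.40355
  0.084·log₂(0.084/0.011) = 0.24636
  0.188·log₂(0.188/0.367) = -0.18143
D(P‖Q) = 3.2350 bits.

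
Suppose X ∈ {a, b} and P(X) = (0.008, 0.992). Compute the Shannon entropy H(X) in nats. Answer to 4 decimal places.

H(X) = −Σ p·ln p.
  −(0.008)·ln(0.008) = 0.03863
  −(0.992)·ln(0.992) = 0.00797
Sum: 0.03863 + 0.00797 = 0.0466 nats.

0.0466 nats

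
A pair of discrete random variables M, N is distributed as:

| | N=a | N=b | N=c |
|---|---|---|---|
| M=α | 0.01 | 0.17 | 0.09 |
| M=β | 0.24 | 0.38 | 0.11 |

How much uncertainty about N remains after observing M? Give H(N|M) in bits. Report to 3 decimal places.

1.347 bits

Chain rule: H(N|M) = H(M,N) − H(M).
Marginals: p(M) = (0.2700, 0.7300), p(N) = (0.2500, 0.5500, 0.2000).
H(M,N) = 2.1886 bits; H(M) = 0.8415 bits.
H(N|M) = 2.1886 − 0.8415 = 1.347 bits.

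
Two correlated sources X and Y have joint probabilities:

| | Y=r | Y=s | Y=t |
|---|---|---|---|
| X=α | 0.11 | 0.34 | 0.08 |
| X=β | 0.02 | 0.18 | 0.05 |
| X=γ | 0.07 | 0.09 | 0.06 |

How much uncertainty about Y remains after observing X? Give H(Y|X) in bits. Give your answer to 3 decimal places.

Chain rule: H(Y|X) = H(X,Y) − H(X).
Marginals: p(X) = (0.5300, 0.2500, 0.2200), p(Y) = (0.2000, 0.6100, 0.1900).
H(X,Y) = 2.7700 bits; H(X) = 1.4660 bits.
H(Y|X) = 2.7700 − 1.4660 = 1.304 bits.

1.304 bits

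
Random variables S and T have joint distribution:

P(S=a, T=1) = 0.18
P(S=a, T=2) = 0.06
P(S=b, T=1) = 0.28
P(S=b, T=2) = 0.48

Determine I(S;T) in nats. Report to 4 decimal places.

0.0548 nats

Marginals: p(S) = (0.2400, 0.7600), p(T) = (0.4600, 0.5400).
I(S;T) = Σ p(x,y)·ln[p(x,y)/(p(x)p(y))].
  (a,1): 0.18·ln(1.6304) = 0.08799
  (a,2): 0.06·ln(0.4630) = -0.04621
  (b,1): 0.28·ln(0.8009) = -0.06216
  (b,2): 0.48·ln(1.1696) = 0.07519
Sum = 0.0548 nats.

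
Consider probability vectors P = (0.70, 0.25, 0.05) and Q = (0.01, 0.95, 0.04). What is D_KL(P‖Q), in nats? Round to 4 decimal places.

2.6514 nats

D(P‖Q) = Σ p·ln(p/q).
  0.70·ln(0.70/0.01) = 2.97395
  0.25·ln(0.25/0.95) = -0.33375
  0.05·ln(0.05/0.04) = 0.01116
D(P‖Q) = 2.6514 nats.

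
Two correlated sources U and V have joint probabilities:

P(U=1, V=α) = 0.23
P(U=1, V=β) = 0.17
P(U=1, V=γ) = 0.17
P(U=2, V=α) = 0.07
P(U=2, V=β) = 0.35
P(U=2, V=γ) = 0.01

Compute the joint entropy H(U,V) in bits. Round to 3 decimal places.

2.222 bits

H(U,V) = −Σ p(x,y)·log₂ p(x,y) over all 6 cells.
  cell (1,α): −0.23·log₂0.23 = 0.4877
  cell (1,β): −0.17·log₂0.17 = 0.4346
  cell (1,γ): −0.17·log₂0.17 = 0.4346
  cell (2,α): −0.07·log₂0.07 = 0.2686
  cell (2,β): −0.35·log₂0.35 = 0.5301
  cell (2,γ): −0.01·log₂0.01 = 0.0664
Sum = 2.222 bits.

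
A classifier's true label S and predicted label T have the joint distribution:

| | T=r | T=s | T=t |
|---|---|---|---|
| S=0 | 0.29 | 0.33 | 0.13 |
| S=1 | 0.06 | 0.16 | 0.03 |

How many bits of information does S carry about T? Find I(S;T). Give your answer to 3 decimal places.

Marginals: p(S) = (0.7500, 0.2500), p(T) = (0.3500, 0.4900, 0.1600).
I(S;T) = H(S) + H(T) − H(S,T).
H(S) = 0.8113, H(T) = 1.4574, H(S,T) = 2.2467.
I(S;T) = 0.8113 + 1.4574 − 2.2467 = 0.022 bits.

0.022 bits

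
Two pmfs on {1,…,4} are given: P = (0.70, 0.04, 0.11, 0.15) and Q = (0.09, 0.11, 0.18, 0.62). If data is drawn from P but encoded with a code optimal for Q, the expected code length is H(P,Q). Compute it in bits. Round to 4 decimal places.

H(P,Q) = −Σ p·log₂ q.
  −0.70·log₂(0.09) = 2.43175
  −0.04·log₂(0.11) = 0.12738
  −0.11·log₂(0.18) = 0.27213
  −0.15·log₂(0.62) = 0.10345
H(P,Q) = 2.9347 bits.

2.9347 bits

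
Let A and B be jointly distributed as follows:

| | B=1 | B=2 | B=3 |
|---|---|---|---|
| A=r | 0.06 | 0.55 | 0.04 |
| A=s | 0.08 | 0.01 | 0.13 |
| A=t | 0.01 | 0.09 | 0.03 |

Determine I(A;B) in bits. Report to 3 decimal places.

0.371 bits

Marginals: p(A) = (0.6500, 0.2200, 0.1300), p(B) = (0.1500, 0.6500, 0.2000).
I(A;B) = Σ p(x,y)·log₂[p(x,y)/(p(x)p(y))].
  (r,1): 0.06·log₂(0.6154) = -0.0420
  (r,2): 0.55·log₂(1.3018) = 0.2093
  (r,3): 0.04·log₂(0.3077) = -0.0680
  (s,1): 0.08·log₂(2.4242) = 0.1022
  (s,2): 0.01·log₂(0.0699) = -0.0384
  (s,3): 0.13·log₂(2.9545) = 0.2032
  (t,1): 0.01·log₂(0.5128) = -0.0096
  (t,2): 0.09·log₂(1.0651) = 0.0082
  (t,3): 0.03·log₂(1.1538) = 0.0062
Sum = 0.371 bits.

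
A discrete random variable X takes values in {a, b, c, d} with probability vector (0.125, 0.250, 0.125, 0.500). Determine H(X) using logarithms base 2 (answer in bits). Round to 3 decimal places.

1.750 bits

H(X) = −Σ p·log₂ p.
  −(0.125)·log₂(0.125) = 0.3750
  −(0.250)·log₂(0.250) = 0.5000
  −(0.125)·log₂(0.125) = 0.3750
  −(0.500)·log₂(0.500) = 0.5000
Sum: 0.3750 + 0.5000 + 0.3750 + 0.5000 = 1.750 bits.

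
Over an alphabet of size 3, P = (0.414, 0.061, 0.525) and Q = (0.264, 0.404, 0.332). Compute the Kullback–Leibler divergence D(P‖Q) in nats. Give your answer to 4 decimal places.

D(P‖Q) = Σ p·ln(p/q).
  0.414·ln(0.414/0.264) = 0.18627
  0.061·ln(0.061/0.404) = -0.11532
  0.525·ln(0.525/0.332) = 0.24059
D(P‖Q) = 0.3115 nats.

0.3115 nats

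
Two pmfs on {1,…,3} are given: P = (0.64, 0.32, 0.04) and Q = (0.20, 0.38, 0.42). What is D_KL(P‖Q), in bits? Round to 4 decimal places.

0.8589 bits

D(P‖Q) = Σ p·log₂(p/q).
  0.64·log₂(0.64/0.20) = 1.07397
  0.32·log₂(0.32/0.38) = -0.07934
  0.04·log₂(0.04/0.42) = -0.13569
D(P‖Q) = 0.8589 bits.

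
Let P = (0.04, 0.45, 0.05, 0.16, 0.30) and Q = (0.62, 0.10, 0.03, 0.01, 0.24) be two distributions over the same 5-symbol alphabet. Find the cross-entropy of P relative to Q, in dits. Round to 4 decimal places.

1.0404 dits

H(P,Q) = −Σ p·log₁₀ q.
  −0.04·log₁₀(0.62) = 0.00830
  −0.45·log₁₀(0.10) = 0.45000
  −0.05·log₁₀(0.03) = 0.07614
  −0.16·log₁₀(0.01) = 0.32000
  −0.30·log₁₀(0.24) = 0.18594
H(P,Q) = 1.0404 dits.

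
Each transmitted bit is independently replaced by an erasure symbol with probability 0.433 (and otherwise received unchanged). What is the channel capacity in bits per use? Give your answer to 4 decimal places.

Binary erasure channel: capacity C = 1 − ε.
C = 1 − 0.433 = 0.5670 bits per channel use.

0.5670 bits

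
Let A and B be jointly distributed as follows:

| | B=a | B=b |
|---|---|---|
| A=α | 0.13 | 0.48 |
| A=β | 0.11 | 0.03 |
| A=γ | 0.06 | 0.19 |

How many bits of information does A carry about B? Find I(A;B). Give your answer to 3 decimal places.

0.122 bits

Marginals: p(A) = (0.6100, 0.1400, 0.2500), p(B) = (0.3000, 0.7000).
I(A;B) = Σ p(x,y)·log₂[p(x,y)/(p(x)p(y))].
  (α,a): 0.13·log₂(0.7104) = -0.0641
  (α,b): 0.48·log₂(1.1241) = 0.0810
  (β,a): 0.11·log₂(2.6190) = 0.1528
  (β,b): 0.03·log₂(0.3061) = -0.0512
  (γ,a): 0.06·log₂(0.8000) = -0.0193
  (γ,b): 0.19·log₂(1.0857) = 0.0225
Sum = 0.122 bits.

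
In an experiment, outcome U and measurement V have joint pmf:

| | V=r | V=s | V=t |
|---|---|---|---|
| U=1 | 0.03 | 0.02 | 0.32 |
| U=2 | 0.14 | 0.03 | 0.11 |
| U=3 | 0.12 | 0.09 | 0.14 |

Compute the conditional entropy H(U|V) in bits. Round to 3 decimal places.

Chain rule: H(U|V) = H(U,V) − H(V).
Marginals: p(U) = (0.3700, 0.2800, 0.3500), p(V) = (0.2900, 0.1400, 0.5700).
H(U,V) = 2.7667 bits; H(V) = 1.3773 bits.
H(U|V) = 2.7667 − 1.3773 = 1.389 bits.

1.389 bits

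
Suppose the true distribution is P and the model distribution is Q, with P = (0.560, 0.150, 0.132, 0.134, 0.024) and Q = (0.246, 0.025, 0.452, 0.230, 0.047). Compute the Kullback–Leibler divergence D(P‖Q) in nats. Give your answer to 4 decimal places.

D(P‖Q) = Σ p·ln(p/q).
  0.560·ln(0.560/0.246) = 0.46066
  0.150·ln(0.150/0.025) = 0.26876
  0.132·ln(0.132/0.452) = -0.16248
  0.134·ln(0.134/0.230) = -0.07239
  0.024·ln(0.024/0.047) = -0.01613
D(P‖Q) = 0.4784 nats.

0.4784 nats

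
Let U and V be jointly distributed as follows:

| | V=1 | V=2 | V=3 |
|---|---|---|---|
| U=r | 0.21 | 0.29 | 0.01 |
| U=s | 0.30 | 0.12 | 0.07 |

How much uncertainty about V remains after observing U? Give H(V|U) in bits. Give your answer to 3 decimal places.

1.214 bits

Chain rule: H(V|U) = H(U,V) − H(U).
Marginals: p(U) = (0.5100, 0.4900), p(V) = (0.5100, 0.4100, 0.0800).
H(U,V) = 2.2139 bits; H(U) = 0.9997 bits.
H(V|U) = 2.2139 − 0.9997 = 1.214 bits.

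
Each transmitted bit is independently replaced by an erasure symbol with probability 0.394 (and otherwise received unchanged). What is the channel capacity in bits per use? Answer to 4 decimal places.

0.6060 bits

Binary erasure channel: capacity C = 1 − ε.
C = 1 − 0.394 = 0.6060 bits per channel use.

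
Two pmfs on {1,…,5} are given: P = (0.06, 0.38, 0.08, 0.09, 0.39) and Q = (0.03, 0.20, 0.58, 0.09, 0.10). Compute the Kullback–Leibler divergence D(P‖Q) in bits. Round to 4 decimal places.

0.9490 bits

D(P‖Q) = Σ p·log₂(p/q).
  0.06·log₂(0.06/0.03) = 0.06000
  0.38·log₂(0.38/0.20) = 0.35188
  0.08·log₂(0.08/0.58) = -0.22864
  0.09·log₂(0.09/0.09) = 0.00000
  0.39·log₂(0.39/0.10) = 0.76575
D(P‖Q) = 0.9490 bits.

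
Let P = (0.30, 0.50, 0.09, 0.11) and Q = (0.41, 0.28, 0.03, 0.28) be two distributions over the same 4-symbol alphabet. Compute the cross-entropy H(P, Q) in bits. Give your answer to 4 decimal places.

1.9615 bits

H(P,Q) = −Σ p·log₂ q.
  −0.30·log₂(0.41) = 0.38589
  −0.50·log₂(0.28) = 0.91825
  −0.09·log₂(0.03) = 0.45530
  −0.11·log₂(0.28) = 0.20202
H(P,Q) = 1.9615 bits.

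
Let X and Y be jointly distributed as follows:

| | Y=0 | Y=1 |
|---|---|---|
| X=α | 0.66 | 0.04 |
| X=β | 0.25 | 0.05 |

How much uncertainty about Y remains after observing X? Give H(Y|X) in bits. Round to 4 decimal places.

Chain rule: H(Y|X) = H(X,Y) − H(X).
Marginals: p(X) = (0.7000, 0.3000), p(Y) = (0.9100, 0.0900).
H(X,Y) = 1.2975 bits; H(X) = 0.8813 bits.
H(Y|X) = 1.2975 − 0.8813 = 0.4162 bits.

0.4162 bits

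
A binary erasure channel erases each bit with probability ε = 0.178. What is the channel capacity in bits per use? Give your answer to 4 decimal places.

Binary erasure channel: capacity C = 1 − ε.
C = 1 − 0.178 = 0.8220 bits per channel use.

0.8220 bits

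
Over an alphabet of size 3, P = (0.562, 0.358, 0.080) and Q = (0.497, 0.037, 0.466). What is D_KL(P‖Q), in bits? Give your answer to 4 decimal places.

D(P‖Q) = Σ p·log₂(p/q).
  0.562·log₂(0.562/0.497) = 0.09966
  0.358·log₂(0.358/0.037) = 1.17222
  0.080·log₂(0.080/0.466) = -0.20338
D(P‖Q) = 1.0685 bits.

1.0685 bits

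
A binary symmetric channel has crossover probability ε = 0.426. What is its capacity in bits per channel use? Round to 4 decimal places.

0.0159 bits

Binary symmetric channel: C = 1 − h₂(ε) where h₂ is the binary entropy function.
h₂(0.426) = −0.426·log₂0.426 − 0.574·log₂0.574 = 0.9841.
C = 1 − 0.9841 = 0.0159 bits per channel use.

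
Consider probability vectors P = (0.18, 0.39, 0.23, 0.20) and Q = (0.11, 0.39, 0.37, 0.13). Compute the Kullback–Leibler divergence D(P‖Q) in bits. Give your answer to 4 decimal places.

D(P‖Q) = Σ p·log₂(p/q).
  0.18·log₂(0.18/0.11) = 0.12789
  0.39·log₂(0.39/0.39) = 0.00000
  0.23·log₂(0.23/0.37) = -0.15776
  0.20·log₂(0.20/0.13) = 0.12430
D(P‖Q) = 0.0944 bits.

0.0944 bits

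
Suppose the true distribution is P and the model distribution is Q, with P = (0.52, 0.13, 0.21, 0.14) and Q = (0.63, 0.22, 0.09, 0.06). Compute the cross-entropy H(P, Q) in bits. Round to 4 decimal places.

H(P,Q) = −Σ p·log₂ q.
  −0.52·log₂(0.63) = 0.34662
  −0.13·log₂(0.22) = 0.28398
  −0.21·log₂(0.09) = 0.72953
  −0.14·log₂(0.06) = 0.56825
H(P,Q) = 1.9284 bits.

1.9284 bits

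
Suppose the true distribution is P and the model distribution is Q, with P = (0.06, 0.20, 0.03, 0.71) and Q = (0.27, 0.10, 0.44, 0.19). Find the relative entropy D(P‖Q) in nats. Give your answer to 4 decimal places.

D(P‖Q) = Σ p·ln(p/q).
  0.06·ln(0.06/0.27) = -0.09024
  0.20·ln(0.20/0.10) = 0.13863
  0.03·ln(0.03/0.44) = -0.08057
  0.71·ln(0.71/0.19) = 0.93595
D(P‖Q) = 0.9038 nats.

0.9038 nats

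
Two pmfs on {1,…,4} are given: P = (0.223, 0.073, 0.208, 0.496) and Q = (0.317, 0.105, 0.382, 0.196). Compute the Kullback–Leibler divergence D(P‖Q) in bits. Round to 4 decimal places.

D(P‖Q) = Σ p·log₂(p/q).
  0.223·log₂(0.223/0.317) = -0.11316
  0.073·log₂(0.073/0.105) = -0.03828
  0.208·log₂(0.208/0.382) = -0.18241
  0.496·log₂(0.496/0.196) = 0.66439
D(P‖Q) = 0.3305 bits.

0.3305 bits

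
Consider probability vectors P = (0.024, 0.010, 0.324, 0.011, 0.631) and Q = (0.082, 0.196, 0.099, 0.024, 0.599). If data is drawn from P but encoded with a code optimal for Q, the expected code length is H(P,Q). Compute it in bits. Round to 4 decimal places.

1.7168 bits

H(P,Q) = −Σ p·log₂ q.
  −0.024·log₂(0.082) = 0.08660
  −0.010·log₂(0.196) = 0.02351
  −0.324·log₂(0.099) = 1.08100
  −0.011·log₂(0.024) = 0.05919
  −0.631·log₂(0.599) = 0.46654
H(P,Q) = 1.7168 bits.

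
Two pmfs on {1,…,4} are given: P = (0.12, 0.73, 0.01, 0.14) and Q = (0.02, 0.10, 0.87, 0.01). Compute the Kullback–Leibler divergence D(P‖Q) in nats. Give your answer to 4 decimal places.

D(P‖Q) = Σ p·ln(p/q).
  0.12·ln(0.12/0.02) = 0.21501
  0.73·ln(0.73/0.10) = 1.45115
  0.01·ln(0.01/0.87) = -0.04466
  0.14·ln(0.14/0.01) = 0.36947
D(P‖Q) = 1.9910 nats.

1.9910 nats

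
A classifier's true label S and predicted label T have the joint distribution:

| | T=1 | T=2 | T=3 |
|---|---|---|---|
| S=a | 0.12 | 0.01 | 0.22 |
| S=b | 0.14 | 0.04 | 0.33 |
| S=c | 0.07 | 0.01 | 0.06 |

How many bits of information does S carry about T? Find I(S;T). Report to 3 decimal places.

0.026 bits

Marginals: p(S) = (0.3500, 0.5100, 0.1400), p(T) = (0.3300, 0.0600, 0.6100).
I(S;T) = Σ p(x,y)·log₂[p(x,y)/(p(x)p(y))].
  (a,1): 0.12·log₂(1.0390) = 0.0066
  (a,2): 0.01·log₂(0.4762) = -0.0107
  (a,3): 0.22·log₂(1.0304) = 0.0095
  (b,1): 0.14·log₂(0.8318) = -0.0372
  (b,2): 0.04·log₂(1.3072) = 0.0155
  (b,3): 0.33·log₂(1.0608) = 0.0281
  (c,1): 0.07·log₂(1.5152) = 0.0420
  (c,2): 0.01·log₂(1.1905) = 0.0025
  (c,3): 0.06·log₂(0.7026) = -0.0306
Sum = 0.026 bits.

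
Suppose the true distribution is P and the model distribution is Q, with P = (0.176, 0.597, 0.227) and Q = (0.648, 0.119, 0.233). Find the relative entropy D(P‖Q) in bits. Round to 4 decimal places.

1.0496 bits

D(P‖Q) = Σ p·log₂(p/q).
  0.176·log₂(0.176/0.648) = -0.33095
  0.597·log₂(0.597/0.119) = 1.38908
  0.227·log₂(0.227/0.233) = -0.00854
D(P‖Q) = 1.0496 bits.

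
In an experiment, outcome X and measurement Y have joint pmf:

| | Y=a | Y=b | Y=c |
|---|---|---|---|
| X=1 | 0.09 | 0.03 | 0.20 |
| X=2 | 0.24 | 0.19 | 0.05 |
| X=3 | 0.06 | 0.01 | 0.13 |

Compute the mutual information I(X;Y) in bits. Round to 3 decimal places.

0.260 bits

Marginals: p(X) = (0.3200, 0.4800, 0.2000), p(Y) = (0.3900, 0.2300, 0.3800).
I(X;Y) = Σ p(x,y)·log₂[p(x,y)/(p(x)p(y))].
  (1,a): 0.09·log₂(0.7212) = -0.0424
  (1,b): 0.03·log₂(0.4076) = -0.0388
  (1,c): 0.20·log₂(1.6447) = 0.1436
  (2,a): 0.24·log₂(1.2821) = 0.0860
  (2,b): 0.19·log₂(1.7210) = 0.1488
  (2,c): 0.05·log₂(0.2741) = -0.0934
  (3,a): 0.06·log₂(0.7692) = -0.0227
  (3,b): 0.01·log₂(0.2174) = -0.0220
  (3,c): 0.13·log₂(1.7105) = 0.1007
Sum = 0.260 bits.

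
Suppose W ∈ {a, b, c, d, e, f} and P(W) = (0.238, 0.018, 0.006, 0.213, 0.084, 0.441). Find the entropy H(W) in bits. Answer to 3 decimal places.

1.938 bits

H(W) = −Σ p·log₂ p.
  −(0.238)·log₂(0.238) = 0.4929
  −(0.018)·log₂(0.018) = 0.1043
  −(0.006)·log₂(0.006) = 0.0443
  −(0.213)·log₂(0.213) = 0.4752
  −(0.084)·log₂(0.084) = 0.3002
  −(0.441)·log₂(0.441) = 0.5209
Sum: 0.4929 + 0.1043 + 0.0443 + 0.4752 + 0.3002 + 0.5209 = 1.938 bits.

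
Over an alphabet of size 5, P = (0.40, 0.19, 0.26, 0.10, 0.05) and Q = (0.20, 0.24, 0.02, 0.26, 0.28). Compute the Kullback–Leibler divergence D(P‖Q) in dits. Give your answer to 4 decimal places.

D(P‖Q) = Σ p·log₁₀(p/q).
  0.40·log₁₀(0.40/0.20) = 0.12041
  0.19·log₁₀(0.19/0.24) = -0.01928
  0.26·log₁₀(0.26/0.02) = 0.28963
  0.10·log₁₀(0.10/0.26) = -0.04150
  0.05·log₁₀(0.05/0.28) = -0.03741
D(P‖Q) = 0.3119 dits.

0.3119 dits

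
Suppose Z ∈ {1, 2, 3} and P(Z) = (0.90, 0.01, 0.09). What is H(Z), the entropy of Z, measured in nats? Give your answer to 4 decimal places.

0.3576 nats

H(Z) = −Σ p·ln p.
  −(0.90)·ln(0.90) = 0.09482
  −(0.01)·ln(0.01) = 0.04605
  −(0.09)·ln(0.09) = 0.21672
Sum: 0.09482 + 0.04605 + 0.21672 = 0.3576 nats.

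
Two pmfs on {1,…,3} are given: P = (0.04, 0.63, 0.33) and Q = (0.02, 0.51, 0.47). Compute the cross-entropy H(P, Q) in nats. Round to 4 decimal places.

H(P,Q) = −Σ p·ln q.
  −0.04·ln(0.02) = 0.15648
  −0.63·ln(0.51) = 0.42421
  −0.33·ln(0.47) = 0.24916
H(P,Q) = 0.8298 nats.

0.8298 nats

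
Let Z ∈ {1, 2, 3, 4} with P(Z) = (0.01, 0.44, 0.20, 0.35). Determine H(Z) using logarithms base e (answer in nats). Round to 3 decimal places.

H(Z) = −Σ p·ln p.
  −(0.01)·ln(0.01) = 0.0461
  −(0.44)·ln(0.44) = 0.3612
  −(0.20)·ln(0.20) = 0.3219
  −(0.35)·ln(0.35) = 0.3674
Sum: 0.0461 + 0.3612 + 0.3219 + 0.3674 = 1.097 nats.

1.097 nats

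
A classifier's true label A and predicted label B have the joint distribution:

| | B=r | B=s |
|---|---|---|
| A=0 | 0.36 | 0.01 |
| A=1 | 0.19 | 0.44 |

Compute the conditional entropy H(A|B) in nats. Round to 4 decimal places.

0.4025 nats

Marginals: p(A) = (0.3700, 0.6300), p(B) = (0.5500, 0.4500).
H(A|B) = Σ p(B) · H(A|B=·).
  B=r: p=0.5500, H(A|B=r) = 0.6446
  B=s: p=0.4500, H(A|B=s) = 0.1066
Weighted sum = 0.4025 nats.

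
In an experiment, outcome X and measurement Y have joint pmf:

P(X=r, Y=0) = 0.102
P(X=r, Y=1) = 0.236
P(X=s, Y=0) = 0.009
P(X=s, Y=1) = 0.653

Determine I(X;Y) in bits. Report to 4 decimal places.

Marginals: p(X) = (0.3380, 0.6620), p(Y) = (0.1110, 0.8890).
I(X;Y) = Σ p(x,y)·log₂[p(x,y)/(p(x)p(y))].
  (r,0): 0.102·log₂(2.7187) = 0.14718
  (r,1): 0.236·log₂(0.7854) = -0.08224
  (s,0): 0.009·log₂(0.1225) = -0.02726
  (s,1): 0.653·log₂(1.1096) = 0.09795
Sum = 0.1356 bits.

0.1356 bits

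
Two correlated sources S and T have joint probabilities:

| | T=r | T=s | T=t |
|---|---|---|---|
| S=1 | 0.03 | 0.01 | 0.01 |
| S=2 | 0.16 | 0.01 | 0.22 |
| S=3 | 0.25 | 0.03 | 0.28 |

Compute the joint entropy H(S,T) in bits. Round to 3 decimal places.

2.421 bits

H(S,T) = −Σ p(x,y)·log₂ p(x,y) over all 9 cells.
  cell (1,r): −0.03·log₂0.03 = 0.1518
  cell (1,s): −0.01·log₂0.01 = 0.0664
  cell (1,t): −0.01·log₂0.01 = 0.0664
  cell (2,r): −0.16·log₂0.16 = 0.4230
  cell (2,s): −0.01·log₂0.01 = 0.0664
  cell (2,t): −0.22·log₂0.22 = 0.4806
  cell (3,r): −0.25·log₂0.25 = 0.5000
  cell (3,s): −0.03·log₂0.03 = 0.1518
  cell (3,t): −0.28·log₂0.28 = 0.5142
Sum = 2.421 bits.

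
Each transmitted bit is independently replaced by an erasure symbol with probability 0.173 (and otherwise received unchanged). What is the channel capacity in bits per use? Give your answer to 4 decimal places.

0.8270 bits

Binary erasure channel: capacity C = 1 − ε.
C = 1 − 0.173 = 0.8270 bits per channel use.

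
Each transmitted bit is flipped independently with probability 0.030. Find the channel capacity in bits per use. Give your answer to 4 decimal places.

Binary symmetric channel: C = 1 − h₂(ε) where h₂ is the binary entropy function.
h₂(0.030) = −0.030·log₂0.030 − 0.970·log₂0.970 = 0.1944.
C = 1 − 0.1944 = 0.8056 bits per channel use.

0.8056 bits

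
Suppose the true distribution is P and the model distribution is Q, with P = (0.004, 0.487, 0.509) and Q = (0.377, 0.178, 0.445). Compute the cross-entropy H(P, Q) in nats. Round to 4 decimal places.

H(P,Q) = −Σ p·ln q.
  −0.004·ln(0.377) = 0.00390
  −0.487·ln(0.178) = 0.84055
  −0.509·ln(0.445) = 0.41213
H(P,Q) = 1.2566 nats.

1.2566 nats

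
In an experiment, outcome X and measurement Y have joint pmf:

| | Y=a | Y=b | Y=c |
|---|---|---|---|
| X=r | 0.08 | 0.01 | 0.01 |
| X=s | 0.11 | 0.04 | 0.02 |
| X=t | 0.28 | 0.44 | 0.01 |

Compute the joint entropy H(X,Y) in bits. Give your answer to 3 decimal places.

H(X,Y) = −Σ p(x,y)·log₂ p(x,y) over all 9 cells.
  cell (r,a): −0.08·log₂0.08 = 0.2915
  cell (r,b): −0.01·log₂0.01 = 0.0664
  cell (r,c): −0.01·log₂0.01 = 0.0664
  cell (s,a): −0.11·log₂0.11 = 0.3503
  cell (s,b): −0.04·log₂0.04 = 0.1858
  cell (s,c): −0.02·log₂0.02 = 0.1129
  cell (t,a): −0.28·log₂0.28 = 0.5142
  cell (t,b): −0.44·log₂0.44 = 0.5211
  cell (t,c): −0.01·log₂0.01 = 0.0664
Sum = 2.175 bits.

2.175 bits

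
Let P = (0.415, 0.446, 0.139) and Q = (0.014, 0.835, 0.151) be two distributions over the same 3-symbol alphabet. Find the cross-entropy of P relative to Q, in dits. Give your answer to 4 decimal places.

0.9184 dits

H(P,Q) = −Σ p·log₁₀ q.
  −0.415·log₁₀(0.014) = 0.76936
  −0.446·log₁₀(0.835) = 0.03493
  −0.139·log₁₀(0.151) = 0.11412
H(P,Q) = 0.9184 dits.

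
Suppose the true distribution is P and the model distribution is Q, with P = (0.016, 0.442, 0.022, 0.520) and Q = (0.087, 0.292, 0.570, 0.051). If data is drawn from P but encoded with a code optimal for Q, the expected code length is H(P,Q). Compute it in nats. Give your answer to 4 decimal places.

2.1430 nats

H(P,Q) = −Σ p·ln q.
  −0.016·ln(0.087) = 0.03907
  −0.442·ln(0.292) = 0.54410
  −0.022·ln(0.570) = 0.01237
  −0.520·ln(0.051) = 1.54748
H(P,Q) = 2.1430 nats.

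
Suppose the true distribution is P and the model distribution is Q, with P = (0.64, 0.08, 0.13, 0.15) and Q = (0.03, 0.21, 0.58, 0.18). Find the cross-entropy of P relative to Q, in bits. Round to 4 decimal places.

H(P,Q) = −Σ p·log₂ q.
  −0.64·log₂(0.03) = 3.23769
  −0.08·log₂(0.21) = 0.18012
  −0.13·log₂(0.58) = 0.10216
  −0.15·log₂(0.18) = 0.37109
H(P,Q) = 3.8911 bits.

3.8911 bits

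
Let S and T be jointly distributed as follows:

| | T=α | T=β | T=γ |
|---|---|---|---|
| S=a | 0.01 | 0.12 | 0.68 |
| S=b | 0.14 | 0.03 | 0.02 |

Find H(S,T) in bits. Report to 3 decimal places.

H(S,T) = −Σ p(x,y)·log₂ p(x,y) over all 6 cells.
  cell (a,α): −0.01·log₂0.01 = 0.0664
  cell (a,β): −0.12·log₂0.12 = 0.3671
  cell (a,γ): −0.68·log₂0.68 = 0.3783
  cell (b,α): −0.14·log₂0.14 = 0.3971
  cell (b,β): −0.03·log₂0.03 = 0.1518
  cell (b,γ): −0.02·log₂0.02 = 0.1129
Sum = 1.474 bits.

1.474 bits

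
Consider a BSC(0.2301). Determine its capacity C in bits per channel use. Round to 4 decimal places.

0.2218 bits

Binary symmetric channel: C = 1 − h₂(ε) where h₂ is the binary entropy function.
h₂(0.2301) = −0.2301·log₂0.2301 − 0.7699·log₂0.7699 = 0.7782.
C = 1 − 0.7782 = 0.2218 bits per channel use.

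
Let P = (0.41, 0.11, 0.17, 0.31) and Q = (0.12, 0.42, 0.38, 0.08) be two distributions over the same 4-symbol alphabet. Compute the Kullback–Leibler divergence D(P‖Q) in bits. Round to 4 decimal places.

0.9227 bits

D(P‖Q) = Σ p·log₂(p/q).
  0.41·log₂(0.41/0.12) = 0.72676
  0.11·log₂(0.11/0.42) = -0.21262
  0.17·log₂(0.17/0.38) = -0.19728
  0.31·log₂(0.31/0.08) = 0.60580
D(P‖Q) = 0.9227 bits.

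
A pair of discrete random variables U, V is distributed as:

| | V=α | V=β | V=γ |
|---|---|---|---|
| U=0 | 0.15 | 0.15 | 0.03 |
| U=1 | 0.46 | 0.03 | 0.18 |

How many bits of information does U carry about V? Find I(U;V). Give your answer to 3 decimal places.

Marginals: p(U) = (0.3300, 0.6700), p(V) = (0.6100, 0.1800, 0.2100).
I(U;V) = Σ p(x,y)·log₂[p(x,y)/(p(x)p(y))].
  (0,α): 0.15·log₂(0.7452) = -0.0637
  (0,β): 0.15·log₂(2.5253) = 0.2005
  (0,γ): 0.03·log₂(0.4329) = -0.0362
  (1,α): 0.46·log₂(1.1255) = 0.0785
  (1,β): 0.03·log₂(0.2488) = -0.0602
  (1,γ): 0.18·log₂(1.2793) = 0.0640
Sum = 0.183 bits.

0.183 bits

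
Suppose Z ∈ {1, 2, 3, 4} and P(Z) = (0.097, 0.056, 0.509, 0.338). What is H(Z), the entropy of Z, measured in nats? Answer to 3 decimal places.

1.098 nats

H(Z) = −Σ p·ln p.
  −(0.097)·ln(0.097) = 0.2263
  −(0.056)·ln(0.056) = 0.1614
  −(0.509)·ln(0.509) = 0.3437
  −(0.338)·ln(0.338) = 0.3666
Sum: 0.2263 + 0.1614 + 0.3437 + 0.3666 = 1.098 nats.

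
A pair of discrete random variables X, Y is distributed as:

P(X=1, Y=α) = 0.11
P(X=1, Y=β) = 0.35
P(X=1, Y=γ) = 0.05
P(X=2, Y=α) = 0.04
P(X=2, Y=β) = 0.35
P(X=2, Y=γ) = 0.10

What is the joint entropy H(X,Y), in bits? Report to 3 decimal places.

H(X,Y) = −Σ p(x,y)·log₂ p(x,y) over all 6 cells.
  cell (1,α): −0.11·log₂0.11 = 0.3503
  cell (1,β): −0.35·log₂0.35 = 0.5301
  cell (1,γ): −0.05·log₂0.05 = 0.2161
  cell (2,α): −0.04·log₂0.04 = 0.1858
  cell (2,β): −0.35·log₂0.35 = 0.5301
  cell (2,γ): −0.10·log₂0.10 = 0.3322
Sum = 2.145 bits.

2.145 bits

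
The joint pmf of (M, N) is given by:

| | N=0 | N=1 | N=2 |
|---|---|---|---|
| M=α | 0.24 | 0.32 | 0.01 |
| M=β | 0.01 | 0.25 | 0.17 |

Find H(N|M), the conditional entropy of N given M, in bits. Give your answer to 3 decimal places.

Chain rule: H(N|M) = H(M,N) − H(M).
Marginals: p(M) = (0.5700, 0.4300), p(N) = (0.2500, 0.5700, 0.1800).
H(M,N) = 2.0876 bits; H(M) = 0.9858 bits.
H(N|M) = 2.0876 − 0.9858 = 1.102 bits.

1.102 bits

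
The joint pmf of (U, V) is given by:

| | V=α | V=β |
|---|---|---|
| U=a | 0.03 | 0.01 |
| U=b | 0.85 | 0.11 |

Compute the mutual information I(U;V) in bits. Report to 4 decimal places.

Marginals: p(U) = (0.0400, 0.9600), p(V) = (0.8800, 0.1200).
I(U;V) = H(U) + H(V) − H(U,V).
H(U) = 0.2423, H(V) = 0.5294, H(U,V) = 0.7678.
I(U;V) = 0.2423 + 0.5294 − 0.7678 = 0.0039 bits.

0.0039 bits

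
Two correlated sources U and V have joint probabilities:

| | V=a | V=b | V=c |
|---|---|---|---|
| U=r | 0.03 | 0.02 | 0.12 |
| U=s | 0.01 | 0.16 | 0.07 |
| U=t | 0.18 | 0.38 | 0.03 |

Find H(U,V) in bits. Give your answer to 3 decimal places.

2.517 bits

H(U,V) = −Σ p(x,y)·log₂ p(x,y) over all 9 cells.
  cell (r,a): −0.03·log₂0.03 = 0.1518
  cell (r,b): −0.02·log₂0.02 = 0.1129
  cell (r,c): −0.12·log₂0.12 = 0.3671
  cell (s,a): −0.01·log₂0.01 = 0.0664
  cell (s,b): −0.16·log₂0.16 = 0.4230
  cell (s,c): −0.07·log₂0.07 = 0.2686
  cell (t,a): −0.18·log₂0.18 = 0.4453
  cell (t,b): −0.38·log₂0.38 = 0.5305
  cell (t,c): −0.03·log₂0.03 = 0.1518
Sum = 2.517 bits.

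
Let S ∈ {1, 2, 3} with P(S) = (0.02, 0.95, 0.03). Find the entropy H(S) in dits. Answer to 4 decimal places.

0.1008 dits

H(S) = −Σ p·log₁₀ p.
  −(0.02)·log₁₀(0.02) = 0.03398
  −(0.95)·log₁₀(0.95) = 0.02116
  −(0.03)·log₁₀(0.03) = 0.04569
Sum: 0.03398 + 0.02116 + 0.04569 = 0.1008 dits.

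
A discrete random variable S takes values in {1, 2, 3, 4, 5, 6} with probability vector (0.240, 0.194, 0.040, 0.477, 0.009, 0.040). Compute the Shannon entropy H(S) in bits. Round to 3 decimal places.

1.895 bits

H(S) = −Σ p·log₂ p.
  −(0.240)·log₂(0.240) = 0.4941
  −(0.194)·log₂(0.194) = 0.4590
  −(0.040)·log₂(0.040) = 0.1858
  −(0.477)·log₂(0.477) = 0.5094
  −(0.009)·log₂(0.009) = 0.0612
  −(0.040)·log₂(0.040) = 0.1858
Sum: 0.4941 + 0.4590 + 0.1858 + 0.5094 + 0.0612 + 0.1858 = 1.895 bits.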